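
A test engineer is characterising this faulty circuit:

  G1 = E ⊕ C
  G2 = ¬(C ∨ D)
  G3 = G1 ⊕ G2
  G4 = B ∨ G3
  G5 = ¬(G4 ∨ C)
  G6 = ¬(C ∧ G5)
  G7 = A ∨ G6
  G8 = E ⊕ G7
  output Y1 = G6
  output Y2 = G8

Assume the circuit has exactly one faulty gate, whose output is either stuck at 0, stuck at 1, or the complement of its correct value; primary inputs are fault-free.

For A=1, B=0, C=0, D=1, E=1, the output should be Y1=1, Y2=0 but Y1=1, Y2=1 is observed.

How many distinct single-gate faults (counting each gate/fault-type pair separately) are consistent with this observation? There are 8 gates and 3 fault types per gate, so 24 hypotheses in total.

4

Fault-free: G1=1, G2=0, G3=1, G4=1, G5=0, G6=1, G7=1, G8=0 → Y1=1, Y2=0. Observed Y1=1, Y2=1.
  G1: none of the 3 fault types match ✗
  G2: none of the 3 fault types match ✗
  G3: none of the 3 fault types match ✗
  G4: none of the 3 fault types match ✗
  G5: none of the 3 fault types match ✗
  G6: none of the 3 fault types match ✗
  G7: stuck-at-0, inverted output ✓; others ✗
  G8: stuck-at-1, inverted output ✓; others ✗
Consistent faults: {G7 stuck-at-0, G7 inverted output, G8 stuck-at-1, G8 inverted output} — 4 in all.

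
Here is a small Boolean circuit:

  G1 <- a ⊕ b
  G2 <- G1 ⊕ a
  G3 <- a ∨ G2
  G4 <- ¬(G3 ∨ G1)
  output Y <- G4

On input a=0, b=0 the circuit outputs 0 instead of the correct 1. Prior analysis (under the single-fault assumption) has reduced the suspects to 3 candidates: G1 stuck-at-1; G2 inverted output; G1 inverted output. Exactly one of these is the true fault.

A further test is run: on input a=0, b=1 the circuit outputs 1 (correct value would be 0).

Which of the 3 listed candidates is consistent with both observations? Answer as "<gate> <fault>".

G1 inverted output

Evaluate each candidate on input a=0, b=1:
  G1 stuck-at-1: G1=1 [stuck-at-1], G2=1, G3=1, G4=0 → 0 — eliminated
  G2 inverted output: G1=1, G2=0 [inverted output], G3=0, G4=0 → 0 — eliminated
  G1 inverted output: G1=0 [inverted output], G2=0, G3=0, G4=1 → 1 — matches
Only G1 inverted output reproduces the observed 1.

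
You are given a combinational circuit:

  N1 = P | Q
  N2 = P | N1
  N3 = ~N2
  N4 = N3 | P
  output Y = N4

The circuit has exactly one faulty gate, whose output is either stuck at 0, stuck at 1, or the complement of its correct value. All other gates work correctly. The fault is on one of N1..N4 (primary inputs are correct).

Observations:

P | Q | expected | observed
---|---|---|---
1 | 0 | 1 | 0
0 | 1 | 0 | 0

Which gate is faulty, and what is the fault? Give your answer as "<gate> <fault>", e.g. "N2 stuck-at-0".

N4 stuck-at-0

Fault-free values for test 1 (P=1, Q=0): N1=1, N2=1, N3=0, N4=1, giving Y=1. Observed 0.
Test 1: faults giving observed 0 are {N4 stuck-at-0, N4 inverted output}.
Test 2 (P=0, Q=1): fault-free N1=1, N2=1, N3=0, N4=0 → 0; observed 0. Eliminates N4 inverted output.
Only N4 stuck-at-0 is consistent with every test.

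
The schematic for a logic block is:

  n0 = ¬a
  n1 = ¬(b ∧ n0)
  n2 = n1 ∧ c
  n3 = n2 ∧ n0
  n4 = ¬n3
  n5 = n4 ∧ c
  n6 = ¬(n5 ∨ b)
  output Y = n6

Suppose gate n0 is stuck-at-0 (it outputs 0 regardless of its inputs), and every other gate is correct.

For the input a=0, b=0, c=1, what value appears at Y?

Propagate with n0 forced: n0=0 [stuck-at-0], n1=1, n2=1, n3=0, n4=1, n5=1, n6=0.
So Y = 0. (Without the fault it would be 1.)

0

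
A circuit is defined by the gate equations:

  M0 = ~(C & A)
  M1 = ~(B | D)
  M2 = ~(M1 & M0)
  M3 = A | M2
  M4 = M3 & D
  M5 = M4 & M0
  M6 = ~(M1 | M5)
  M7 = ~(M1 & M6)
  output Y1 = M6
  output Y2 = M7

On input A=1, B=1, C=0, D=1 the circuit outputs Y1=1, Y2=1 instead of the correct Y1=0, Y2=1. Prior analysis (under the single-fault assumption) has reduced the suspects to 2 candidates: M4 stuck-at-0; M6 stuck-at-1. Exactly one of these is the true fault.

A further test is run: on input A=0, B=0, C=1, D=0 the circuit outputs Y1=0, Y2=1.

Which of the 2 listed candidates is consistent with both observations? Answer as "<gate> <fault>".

Evaluate each candidate on input A=0, B=0, C=1, D=0:
  M4 stuck-at-0: M0=1, M1=1, M2=0, M3=0, M4=0 [stuck-at-0], M5=0, M6=0, M7=1 → Y1=0, Y2=1 — matches
  M6 stuck-at-1: M0=1, M1=1, M2=0, M3=0, M4=0, M5=0, M6=1 [stuck-at-1], M7=0 → Y1=1, Y2=0 — eliminated
Only M4 stuck-at-0 reproduces the observed Y1=0, Y2=1.

M4 stuck-at-0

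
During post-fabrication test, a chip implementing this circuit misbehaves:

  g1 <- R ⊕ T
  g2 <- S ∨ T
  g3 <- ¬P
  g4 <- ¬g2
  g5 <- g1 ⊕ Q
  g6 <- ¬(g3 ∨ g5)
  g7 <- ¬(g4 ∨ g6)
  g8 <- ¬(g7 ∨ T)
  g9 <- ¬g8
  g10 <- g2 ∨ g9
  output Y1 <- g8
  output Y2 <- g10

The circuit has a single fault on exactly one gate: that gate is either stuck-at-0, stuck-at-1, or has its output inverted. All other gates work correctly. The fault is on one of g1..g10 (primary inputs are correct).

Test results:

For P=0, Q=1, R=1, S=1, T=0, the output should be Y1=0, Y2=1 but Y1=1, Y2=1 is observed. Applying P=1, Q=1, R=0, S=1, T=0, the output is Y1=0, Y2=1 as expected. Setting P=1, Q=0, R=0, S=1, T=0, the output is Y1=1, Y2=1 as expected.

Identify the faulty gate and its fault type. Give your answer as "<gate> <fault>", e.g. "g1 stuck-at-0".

g3 stuck-at-0

Fault-free values for test 1 (P=0, Q=1, R=1, S=1, T=0): g1=1, g2=1, g3=1, g4=0, g5=0, g6=0, g7=1, g8=0, g9=1, g10=1, giving Y1=0, Y2=1. Observed Y1=1, Y2=1.
Test 1: faults giving observed Y1=1, Y2=1 are {g3 stuck-at-0, g3 inverted output, g4 stuck-at-1, g4 inverted output, g6 stuck-at-1, g6 inverted output, g7 stuck-at-0, g7 inverted output, g8 stuck-at-1, g8 inverted output}.
Test 2 (P=1, Q=1, R=0, S=1, T=0): fault-free g1=0, g2=1, g3=0, g4=0, g5=1, g6=0, g7=1, g8=0, g9=1, g10=1 → Y1=0, Y2=1; observed Y1=0, Y2=1. Eliminates g4 stuck-at-1, g4 inverted output, g6 stuck-at-1, g6 inverted output, g7 stuck-at-0, g7 inverted output, g8 stuck-at-1, g8 inverted output.
Test 3 (P=1, Q=0, R=0, S=1, T=0): fault-free g1=0, g2=1, g3=0, g4=0, g5=0, g6=1, g7=0, g8=1, g9=0, g10=1 → Y1=1, Y2=1; observed Y1=1, Y2=1. Eliminates g3 inverted output.
Only g3 stuck-at-0 is consistent with every test.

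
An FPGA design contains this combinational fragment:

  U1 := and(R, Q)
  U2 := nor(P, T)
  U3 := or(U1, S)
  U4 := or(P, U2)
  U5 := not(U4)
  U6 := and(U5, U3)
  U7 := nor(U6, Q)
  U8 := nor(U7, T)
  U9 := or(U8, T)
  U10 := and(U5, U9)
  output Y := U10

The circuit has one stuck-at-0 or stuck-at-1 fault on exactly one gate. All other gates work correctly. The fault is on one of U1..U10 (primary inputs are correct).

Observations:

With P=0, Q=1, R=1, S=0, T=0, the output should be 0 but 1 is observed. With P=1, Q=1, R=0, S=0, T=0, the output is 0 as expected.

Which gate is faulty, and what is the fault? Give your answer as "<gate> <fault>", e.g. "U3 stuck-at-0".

Fault-free values for test 1 (P=0, Q=1, R=1, S=0, T=0): U1=1, U2=1, U3=1, U4=1, U5=0, U6=0, U7=0, U8=1, U9=1, U10=0, giving Y=0. Observed 1.
Test 1: faults giving observed 1 are {U2 stuck-at-0, U4 stuck-at-0, U5 stuck-at-1, U10 stuck-at-1}.
Test 2 (P=1, Q=1, R=0, S=0, T=0): fault-free U1=0, U2=0, U3=0, U4=1, U5=0, U6=0, U7=0, U8=1, U9=1, U10=0 → 0; observed 0. Eliminates U4 stuck-at-0, U5 stuck-at-1, U10 stuck-at-1.
Only U2 stuck-at-0 is consistent with every test.

U2 stuck-at-0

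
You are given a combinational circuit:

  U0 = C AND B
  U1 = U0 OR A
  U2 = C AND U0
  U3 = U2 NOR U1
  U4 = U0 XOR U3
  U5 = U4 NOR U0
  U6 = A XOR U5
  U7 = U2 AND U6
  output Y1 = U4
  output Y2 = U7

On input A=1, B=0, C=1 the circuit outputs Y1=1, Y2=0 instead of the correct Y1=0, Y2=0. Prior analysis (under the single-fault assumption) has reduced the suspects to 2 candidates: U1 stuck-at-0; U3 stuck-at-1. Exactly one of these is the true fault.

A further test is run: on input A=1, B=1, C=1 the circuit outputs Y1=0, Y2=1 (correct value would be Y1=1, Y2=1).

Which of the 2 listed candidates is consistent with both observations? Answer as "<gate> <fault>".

Evaluate each candidate on input A=1, B=1, C=1:
  U1 stuck-at-0: U0=1, U1=0 [stuck-at-0], U2=1, U3=0, U4=1, U5=0, U6=1, U7=1 → Y1=1, Y2=1 — eliminated
  U3 stuck-at-1: U0=1, U1=1, U2=1, U3=1 [stuck-at-1], U4=0, U5=0, U6=1, U7=1 → Y1=0, Y2=1 — matches
Only U3 stuck-at-1 reproduces the observed Y1=0, Y2=1.

U3 stuck-at-1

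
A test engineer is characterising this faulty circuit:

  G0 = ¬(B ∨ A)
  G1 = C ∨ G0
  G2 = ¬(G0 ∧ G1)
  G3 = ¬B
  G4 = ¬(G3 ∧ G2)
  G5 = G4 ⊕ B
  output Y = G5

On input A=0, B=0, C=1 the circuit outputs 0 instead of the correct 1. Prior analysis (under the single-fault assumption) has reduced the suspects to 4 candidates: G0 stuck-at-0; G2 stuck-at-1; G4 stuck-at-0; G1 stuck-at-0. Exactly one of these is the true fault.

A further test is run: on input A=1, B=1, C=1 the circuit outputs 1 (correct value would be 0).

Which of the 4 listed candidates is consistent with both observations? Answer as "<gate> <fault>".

Evaluate each candidate on input A=1, B=1, C=1:
  G0 stuck-at-0: G0=0 [stuck-at-0], G1=1, G2=1, G3=0, G4=1, G5=0 → 0 — eliminated
  G2 stuck-at-1: G0=0, G1=1, G2=1 [stuck-at-1], G3=0, G4=1, G5=0 → 0 — eliminated
  G4 stuck-at-0: G0=0, G1=1, G2=1, G3=0, G4=0 [stuck-at-0], G5=1 → 1 — matches
  G1 stuck-at-0: G0=0, G1=0 [stuck-at-0], G2=1, G3=0, G4=1, G5=0 → 0 — eliminated
Only G4 stuck-at-0 reproduces the observed 1.

G4 stuck-at-0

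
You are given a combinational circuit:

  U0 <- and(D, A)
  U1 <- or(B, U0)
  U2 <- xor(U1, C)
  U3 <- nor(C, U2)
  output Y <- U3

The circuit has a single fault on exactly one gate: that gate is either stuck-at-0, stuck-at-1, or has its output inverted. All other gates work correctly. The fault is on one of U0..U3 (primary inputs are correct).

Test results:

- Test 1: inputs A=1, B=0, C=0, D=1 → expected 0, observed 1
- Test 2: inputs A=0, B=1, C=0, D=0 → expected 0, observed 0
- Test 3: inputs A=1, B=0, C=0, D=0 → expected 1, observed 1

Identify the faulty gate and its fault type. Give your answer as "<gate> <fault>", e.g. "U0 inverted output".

U0 stuck-at-0

Fault-free values for test 1 (A=1, B=0, C=0, D=1): U0=1, U1=1, U2=1, U3=0, giving Y=0. Observed 1.
Test 1: faults giving observed 1 are {U0 stuck-at-0, U0 inverted output, U1 stuck-at-0, U1 inverted output, U2 stuck-at-0, U2 inverted output, U3 stuck-at-1, U3 inverted output}.
Test 2 (A=0, B=1, C=0, D=0): fault-free U0=0, U1=1, U2=1, U3=0 → 0; observed 0. Eliminates U1 stuck-at-0, U1 inverted output, U2 stuck-at-0, U2 inverted output, U3 stuck-at-1, U3 inverted output.
Test 3 (A=1, B=0, C=0, D=0): fault-free U0=0, U1=0, U2=0, U3=1 → 1; observed 1. Eliminates U0 inverted output.
Only U0 stuck-at-0 is consistent with every test.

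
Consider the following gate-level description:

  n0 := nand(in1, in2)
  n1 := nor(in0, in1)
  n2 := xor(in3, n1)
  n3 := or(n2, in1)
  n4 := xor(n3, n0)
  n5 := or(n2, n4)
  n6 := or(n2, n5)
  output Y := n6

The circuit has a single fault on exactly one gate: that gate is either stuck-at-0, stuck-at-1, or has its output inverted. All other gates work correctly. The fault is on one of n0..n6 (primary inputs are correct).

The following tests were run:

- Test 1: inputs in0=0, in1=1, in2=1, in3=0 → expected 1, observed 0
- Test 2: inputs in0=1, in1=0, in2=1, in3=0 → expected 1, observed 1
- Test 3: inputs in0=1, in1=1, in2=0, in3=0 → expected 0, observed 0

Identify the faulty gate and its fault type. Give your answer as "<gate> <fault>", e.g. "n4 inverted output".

n0 stuck-at-1

Fault-free values for test 1 (in0=0, in1=1, in2=1, in3=0): n0=0, n1=0, n2=0, n3=1, n4=1, n5=1, n6=1, giving Y=1. Observed 0.
Test 1: faults giving observed 0 are {n0 stuck-at-1, n0 inverted output, n3 stuck-at-0, n3 inverted output, n4 stuck-at-0, n4 inverted output, n5 stuck-at-0, n5 inverted output, n6 stuck-at-0, n6 inverted output}.
Test 2 (in0=1, in1=0, in2=1, in3=0): fault-free n0=1, n1=0, n2=0, n3=0, n4=1, n5=1, n6=1 → 1; observed 1. Eliminates n0 inverted output, n3 inverted output, n4 stuck-at-0, n4 inverted output, n5 stuck-at-0, n5 inverted output, n6 stuck-at-0, n6 inverted output.
Test 3 (in0=1, in1=1, in2=0, in3=0): fault-free n0=1, n1=0, n2=0, n3=1, n4=0, n5=0, n6=0 → 0; observed 0. Eliminates n3 stuck-at-0.
Only n0 stuck-at-1 is consistent with every test.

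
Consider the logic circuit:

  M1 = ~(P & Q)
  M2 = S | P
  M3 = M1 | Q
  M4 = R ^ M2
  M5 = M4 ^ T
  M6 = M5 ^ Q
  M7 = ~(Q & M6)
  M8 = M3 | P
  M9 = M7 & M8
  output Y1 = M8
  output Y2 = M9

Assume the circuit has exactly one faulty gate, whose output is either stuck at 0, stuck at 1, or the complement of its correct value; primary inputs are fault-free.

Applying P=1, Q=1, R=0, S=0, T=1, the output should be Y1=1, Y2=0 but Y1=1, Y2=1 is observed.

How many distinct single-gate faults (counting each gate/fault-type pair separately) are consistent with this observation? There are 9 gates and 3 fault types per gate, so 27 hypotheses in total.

12

Fault-free: M1=0, M2=1, M3=1, M4=1, M5=0, M6=1, M7=0, M8=1, M9=0 → Y1=1, Y2=0. Observed Y1=1, Y2=1.
  M1: none of the 3 fault types match ✗
  M2: stuck-at-0, inverted output ✓; others ✗
  M3: none of the 3 fault types match ✗
  M4: stuck-at-0, inverted output ✓; others ✗
  M5: stuck-at-1, inverted output ✓; others ✗
  M6: stuck-at-0, inverted output ✓; others ✗
  M7: stuck-at-1, inverted output ✓; others ✗
  M8: none of the 3 fault types match ✗
  M9: stuck-at-1, inverted output ✓; others ✗
Consistent faults: {M2 stuck-at-0, M2 inverted output, M4 stuck-at-0, M4 inverted output, M5 stuck-at-1, M5 inverted output, M6 stuck-at-0, M6 inverted output, M7 stuck-at-1, M7 inverted output, M9 stuck-at-1, M9 inverted output} — 12 in all.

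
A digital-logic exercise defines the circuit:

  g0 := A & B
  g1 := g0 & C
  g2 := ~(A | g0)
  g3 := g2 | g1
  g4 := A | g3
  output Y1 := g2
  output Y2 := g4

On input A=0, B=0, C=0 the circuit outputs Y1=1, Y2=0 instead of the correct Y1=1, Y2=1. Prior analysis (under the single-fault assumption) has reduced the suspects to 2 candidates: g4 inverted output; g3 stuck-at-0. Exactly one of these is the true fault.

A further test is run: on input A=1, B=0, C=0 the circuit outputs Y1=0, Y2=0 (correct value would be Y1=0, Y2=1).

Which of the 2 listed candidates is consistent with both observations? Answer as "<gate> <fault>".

g4 inverted output

Evaluate each candidate on input A=1, B=0, C=0:
  g4 inverted output: g0=0, g1=0, g2=0, g3=0, g4=0 [inverted output] → Y1=0, Y2=0 — matches
  g3 stuck-at-0: g0=0, g1=0, g2=0, g3=0 [stuck-at-0], g4=1 → Y1=0, Y2=1 — eliminated
Only g4 inverted output reproduces the observed Y1=0, Y2=0.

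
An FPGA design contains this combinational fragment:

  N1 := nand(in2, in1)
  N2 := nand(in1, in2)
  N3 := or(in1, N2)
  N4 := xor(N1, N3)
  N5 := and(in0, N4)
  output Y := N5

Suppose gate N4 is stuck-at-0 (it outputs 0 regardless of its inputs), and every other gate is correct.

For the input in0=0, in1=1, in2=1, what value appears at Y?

Propagate with N4 forced: N1=0, N2=0, N3=1, N4=0 [stuck-at-0], N5=0.
So Y = 0. (Same as the fault-free value — the fault is masked on this input.)

0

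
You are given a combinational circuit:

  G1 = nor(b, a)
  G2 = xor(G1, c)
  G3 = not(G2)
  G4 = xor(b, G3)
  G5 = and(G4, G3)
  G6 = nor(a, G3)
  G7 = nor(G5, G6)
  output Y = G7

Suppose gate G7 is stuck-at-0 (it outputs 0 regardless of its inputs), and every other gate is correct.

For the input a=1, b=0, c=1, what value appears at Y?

0

Propagate with G7 forced: G1=0, G2=1, G3=0, G4=0, G5=0, G6=0, G7=0 [stuck-at-0].
So Y = 0. (Without the fault it would be 1.)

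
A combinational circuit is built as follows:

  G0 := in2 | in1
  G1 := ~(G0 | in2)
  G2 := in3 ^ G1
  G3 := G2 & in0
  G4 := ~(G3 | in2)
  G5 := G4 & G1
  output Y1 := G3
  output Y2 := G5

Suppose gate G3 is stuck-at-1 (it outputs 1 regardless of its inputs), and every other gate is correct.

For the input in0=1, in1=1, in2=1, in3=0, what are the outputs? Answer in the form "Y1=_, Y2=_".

Propagate with G3 forced: G0=1, G1=0, G2=0, G3=1 [stuck-at-1], G4=0, G5=0.
So the outputs are Y1=1, Y2=0. (Without the fault they would be Y1=0, Y2=0.)

Y1=1, Y2=0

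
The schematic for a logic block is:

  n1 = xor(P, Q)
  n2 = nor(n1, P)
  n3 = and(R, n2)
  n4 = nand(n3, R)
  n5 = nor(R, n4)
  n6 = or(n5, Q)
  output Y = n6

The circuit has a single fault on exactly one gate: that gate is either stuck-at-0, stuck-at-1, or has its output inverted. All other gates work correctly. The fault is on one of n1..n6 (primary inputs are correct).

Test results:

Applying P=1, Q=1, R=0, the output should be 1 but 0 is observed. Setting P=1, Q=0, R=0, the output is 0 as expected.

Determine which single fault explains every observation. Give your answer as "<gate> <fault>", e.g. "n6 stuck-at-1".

n6 stuck-at-0

Fault-free values for test 1 (P=1, Q=1, R=0): n1=0, n2=0, n3=0, n4=1, n5=0, n6=1, giving Y=1. Observed 0.
Test 1: faults giving observed 0 are {n6 stuck-at-0, n6 inverted output}.
Test 2 (P=1, Q=0, R=0): fault-free n1=1, n2=0, n3=0, n4=1, n5=0, n6=0 → 0; observed 0. Eliminates n6 inverted output.
Only n6 stuck-at-0 is consistent with every test.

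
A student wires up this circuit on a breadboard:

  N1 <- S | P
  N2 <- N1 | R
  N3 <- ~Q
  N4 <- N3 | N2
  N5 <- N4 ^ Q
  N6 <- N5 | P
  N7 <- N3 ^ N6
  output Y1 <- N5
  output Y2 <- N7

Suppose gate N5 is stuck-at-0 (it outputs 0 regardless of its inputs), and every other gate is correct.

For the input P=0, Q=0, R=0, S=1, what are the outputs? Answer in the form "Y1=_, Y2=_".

Y1=0, Y2=1

Propagate with N5 forced: N1=1, N2=1, N3=1, N4=1, N5=0 [stuck-at-0], N6=0, N7=1.
So the outputs are Y1=0, Y2=1. (Without the fault they would be Y1=1, Y2=0.)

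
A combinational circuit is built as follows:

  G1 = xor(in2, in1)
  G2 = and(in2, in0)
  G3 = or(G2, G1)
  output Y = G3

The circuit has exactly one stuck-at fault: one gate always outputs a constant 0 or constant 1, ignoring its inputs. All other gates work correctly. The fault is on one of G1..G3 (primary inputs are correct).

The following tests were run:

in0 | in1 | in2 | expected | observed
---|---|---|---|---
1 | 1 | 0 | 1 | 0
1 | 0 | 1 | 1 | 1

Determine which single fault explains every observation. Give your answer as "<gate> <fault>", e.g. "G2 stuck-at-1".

Fault-free values for test 1 (in0=1, in1=1, in2=0): G1=1, G2=0, G3=1, giving Y=1. Observed 0.
Test 1: faults giving observed 0 are {G1 stuck-at-0, G3 stuck-at-0}.
Test 2 (in0=1, in1=0, in2=1): fault-free G1=1, G2=1, G3=1 → 1; observed 1. Eliminates G3 stuck-at-0.
Only G1 stuck-at-0 is consistent with every test.

G1 stuck-at-0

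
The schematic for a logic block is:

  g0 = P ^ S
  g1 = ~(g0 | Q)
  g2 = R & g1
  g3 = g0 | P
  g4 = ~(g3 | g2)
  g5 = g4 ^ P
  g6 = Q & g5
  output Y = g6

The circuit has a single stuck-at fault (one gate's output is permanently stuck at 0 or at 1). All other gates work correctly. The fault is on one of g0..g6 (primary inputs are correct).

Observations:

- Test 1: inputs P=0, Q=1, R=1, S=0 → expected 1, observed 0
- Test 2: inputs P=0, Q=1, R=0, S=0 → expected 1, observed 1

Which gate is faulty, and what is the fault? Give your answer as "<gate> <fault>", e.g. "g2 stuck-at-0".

g1 stuck-at-1

Fault-free values for test 1 (P=0, Q=1, R=1, S=0): g0=0, g1=0, g2=0, g3=0, g4=1, g5=1, g6=1, giving Y=1. Observed 0.
Test 1: faults giving observed 0 are {g0 stuck-at-1, g1 stuck-at-1, g2 stuck-at-1, g3 stuck-at-1, g4 stuck-at-0, g5 stuck-at-0, g6 stuck-at-0}.
Test 2 (P=0, Q=1, R=0, S=0): fault-free g0=0, g1=0, g2=0, g3=0, g4=1, g5=1, g6=1 → 1; observed 1. Eliminates g0 stuck-at-1, g2 stuck-at-1, g3 stuck-at-1, g4 stuck-at-0, g5 stuck-at-0, g6 stuck-at-0.
Only g1 stuck-at-1 is consistent with every test.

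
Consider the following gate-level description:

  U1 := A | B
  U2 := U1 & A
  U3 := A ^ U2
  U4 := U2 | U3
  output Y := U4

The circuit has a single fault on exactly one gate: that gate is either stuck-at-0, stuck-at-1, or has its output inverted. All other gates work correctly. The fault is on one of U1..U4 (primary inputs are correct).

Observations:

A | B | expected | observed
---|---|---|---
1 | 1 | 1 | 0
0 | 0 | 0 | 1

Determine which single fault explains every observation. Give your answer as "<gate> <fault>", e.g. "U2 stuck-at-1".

Fault-free values for test 1 (A=1, B=1): U1=1, U2=1, U3=0, U4=1, giving Y=1. Observed 0.
Test 1: faults giving observed 0 are {U4 stuck-at-0, U4 inverted output}.
Test 2 (A=0, B=0): fault-free U1=0, U2=0, U3=0, U4=0 → 0; observed 1. Eliminates U4 stuck-at-0.
Only U4 inverted output is consistent with every test.

U4 inverted output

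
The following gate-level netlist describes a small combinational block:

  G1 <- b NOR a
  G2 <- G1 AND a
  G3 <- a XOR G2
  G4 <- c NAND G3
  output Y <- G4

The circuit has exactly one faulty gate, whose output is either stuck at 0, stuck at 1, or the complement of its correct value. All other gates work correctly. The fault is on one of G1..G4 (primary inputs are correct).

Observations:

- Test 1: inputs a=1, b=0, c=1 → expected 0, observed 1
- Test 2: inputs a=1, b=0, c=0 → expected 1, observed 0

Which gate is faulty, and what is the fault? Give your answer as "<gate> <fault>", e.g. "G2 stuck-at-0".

Fault-free values for test 1 (a=1, b=0, c=1): G1=0, G2=0, G3=1, G4=0, giving Y=0. Observed 1.
Test 1: faults giving observed 1 are {G1 stuck-at-1, G1 inverted output, G2 stuck-at-1, G2 inverted output, G3 stuck-at-0, G3 inverted output, G4 stuck-at-1, G4 inverted output}.
Test 2 (a=1, b=0, c=0): fault-free G1=0, G2=0, G3=1, G4=1 → 1; observed 0. Eliminates G1 stuck-at-1, G1 inverted output, G2 stuck-at-1, G2 inverted output, G3 stuck-at-0, G3 inverted output, G4 stuck-at-1.
Only G4 inverted output is consistent with every test.

G4 inverted output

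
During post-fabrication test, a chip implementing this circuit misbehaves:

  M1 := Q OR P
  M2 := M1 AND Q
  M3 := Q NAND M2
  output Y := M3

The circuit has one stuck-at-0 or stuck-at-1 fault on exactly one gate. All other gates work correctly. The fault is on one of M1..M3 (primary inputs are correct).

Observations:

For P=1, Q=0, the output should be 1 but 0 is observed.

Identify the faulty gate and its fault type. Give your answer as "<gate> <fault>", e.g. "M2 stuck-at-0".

M3 stuck-at-0

Fault-free values for test 1 (P=1, Q=0): M1=1, M2=0, M3=1, giving Y=1. Observed 0.
Test 1: faults giving observed 0 are {M3 stuck-at-0}.
Only M3 stuck-at-0 is consistent with every test.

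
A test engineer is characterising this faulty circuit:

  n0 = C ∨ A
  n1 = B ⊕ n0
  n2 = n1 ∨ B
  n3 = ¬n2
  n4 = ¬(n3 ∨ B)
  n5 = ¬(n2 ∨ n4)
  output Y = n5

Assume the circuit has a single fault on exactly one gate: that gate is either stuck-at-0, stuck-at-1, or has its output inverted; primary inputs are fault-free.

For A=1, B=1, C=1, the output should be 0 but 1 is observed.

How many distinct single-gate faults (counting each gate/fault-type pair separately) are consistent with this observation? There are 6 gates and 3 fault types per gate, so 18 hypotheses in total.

Fault-free: n0=1, n1=0, n2=1, n3=0, n4=0, n5=0 → 0. Observed 1.
  n0: none of the 3 fault types match ✗
  n1: none of the 3 fault types match ✗
  n2: stuck-at-0, inverted output ✓; others ✗
  n3: none of the 3 fault types match ✗
  n4: none of the 3 fault types match ✗
  n5: stuck-at-1, inverted output ✓; others ✗
Consistent faults: {n2 stuck-at-0, n2 inverted output, n5 stuck-at-1, n5 inverted output} — 4 in all.

4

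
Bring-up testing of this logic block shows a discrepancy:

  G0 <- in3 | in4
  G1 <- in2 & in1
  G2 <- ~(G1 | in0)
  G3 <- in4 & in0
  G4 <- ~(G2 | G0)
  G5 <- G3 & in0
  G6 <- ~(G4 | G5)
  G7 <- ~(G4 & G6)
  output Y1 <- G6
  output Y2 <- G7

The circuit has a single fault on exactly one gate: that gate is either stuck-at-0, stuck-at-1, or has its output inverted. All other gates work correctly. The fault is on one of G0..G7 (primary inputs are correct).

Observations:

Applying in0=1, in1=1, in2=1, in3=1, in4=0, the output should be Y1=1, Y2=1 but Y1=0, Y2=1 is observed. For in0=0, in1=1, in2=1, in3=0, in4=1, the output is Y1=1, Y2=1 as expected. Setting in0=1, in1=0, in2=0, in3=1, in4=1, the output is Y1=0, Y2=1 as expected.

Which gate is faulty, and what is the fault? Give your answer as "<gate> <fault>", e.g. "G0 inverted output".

G3 stuck-at-1

Fault-free values for test 1 (in0=1, in1=1, in2=1, in3=1, in4=0): G0=1, G1=1, G2=0, G3=0, G4=0, G5=0, G6=1, G7=1, giving Y1=1, Y2=1. Observed Y1=0, Y2=1.
Test 1: faults giving observed Y1=0, Y2=1 are {G0 stuck-at-0, G0 inverted output, G3 stuck-at-1, G3 inverted output, G4 stuck-at-1, G4 inverted output, G5 stuck-at-1, G5 inverted output, G6 stuck-at-0, G6 inverted output}.
Test 2 (in0=0, in1=1, in2=1, in3=0, in4=1): fault-free G0=1, G1=1, G2=0, G3=0, G4=0, G5=0, G6=1, G7=1 → Y1=1, Y2=1; observed Y1=1, Y2=1. Eliminates G0 stuck-at-0, G0 inverted output, G4 stuck-at-1, G4 inverted output, G5 stuck-at-1, G5 inverted output, G6 stuck-at-0, G6 inverted output.
Test 3 (in0=1, in1=0, in2=0, in3=1, in4=1): fault-free G0=1, G1=0, G2=0, G3=1, G4=0, G5=1, G6=0, G7=1 → Y1=0, Y2=1; observed Y1=0, Y2=1. Eliminates G3 inverted output.
Only G3 stuck-at-1 is consistent with every test.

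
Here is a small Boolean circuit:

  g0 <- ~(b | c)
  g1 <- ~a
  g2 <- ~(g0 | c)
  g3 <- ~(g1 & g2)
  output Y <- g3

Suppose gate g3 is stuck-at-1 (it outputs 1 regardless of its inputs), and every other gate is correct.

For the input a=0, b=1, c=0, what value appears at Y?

1

Propagate with g3 forced: g0=0, g1=1, g2=1, g3=1 [stuck-at-1].
So Y = 1. (Without the fault it would be 0.)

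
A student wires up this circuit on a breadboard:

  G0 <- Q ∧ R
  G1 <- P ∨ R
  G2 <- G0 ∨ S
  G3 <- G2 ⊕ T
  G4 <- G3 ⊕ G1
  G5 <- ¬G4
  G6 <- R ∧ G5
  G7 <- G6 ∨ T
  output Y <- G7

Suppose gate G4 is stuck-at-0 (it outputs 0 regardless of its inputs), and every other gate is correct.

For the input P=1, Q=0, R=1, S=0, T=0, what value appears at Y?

1

Propagate with G4 forced: G0=0, G1=1, G2=0, G3=0, G4=0 [stuck-at-0], G5=1, G6=1, G7=1.
So Y = 1. (Without the fault it would be 0.)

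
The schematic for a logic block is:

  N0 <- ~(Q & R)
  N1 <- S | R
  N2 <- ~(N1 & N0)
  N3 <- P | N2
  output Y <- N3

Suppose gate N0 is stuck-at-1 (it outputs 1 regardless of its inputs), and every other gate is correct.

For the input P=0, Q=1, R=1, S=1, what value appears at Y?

0

Propagate with N0 forced: N0=1 [stuck-at-1], N1=1, N2=0, N3=0.
So Y = 0. (Without the fault it would be 1.)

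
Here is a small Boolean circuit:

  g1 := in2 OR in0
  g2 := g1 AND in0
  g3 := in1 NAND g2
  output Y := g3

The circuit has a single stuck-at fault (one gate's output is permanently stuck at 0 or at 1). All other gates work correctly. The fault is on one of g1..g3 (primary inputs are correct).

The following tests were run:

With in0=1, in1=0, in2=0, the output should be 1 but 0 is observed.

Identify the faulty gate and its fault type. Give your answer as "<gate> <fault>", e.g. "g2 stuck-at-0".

g3 stuck-at-0

Fault-free values for test 1 (in0=1, in1=0, in2=0): g1=1, g2=1, g3=1, giving Y=1. Observed 0.
Test 1: faults giving observed 0 are {g3 stuck-at-0}.
Only g3 stuck-at-0 is consistent with every test.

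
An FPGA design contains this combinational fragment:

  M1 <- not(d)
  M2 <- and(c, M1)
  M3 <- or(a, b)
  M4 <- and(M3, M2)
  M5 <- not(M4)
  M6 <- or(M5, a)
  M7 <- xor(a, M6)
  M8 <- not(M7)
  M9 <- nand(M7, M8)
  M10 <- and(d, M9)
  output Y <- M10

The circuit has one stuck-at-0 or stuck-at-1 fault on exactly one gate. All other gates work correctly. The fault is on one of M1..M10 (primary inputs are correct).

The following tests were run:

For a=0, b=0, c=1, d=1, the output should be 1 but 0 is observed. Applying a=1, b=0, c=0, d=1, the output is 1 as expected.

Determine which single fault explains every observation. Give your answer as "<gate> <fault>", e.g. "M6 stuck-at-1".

Fault-free values for test 1 (a=0, b=0, c=1, d=1): M1=0, M2=0, M3=0, M4=0, M5=1, M6=1, M7=1, M8=0, M9=1, M10=1, giving Y=1. Observed 0.
Test 1: faults giving observed 0 are {M8 stuck-at-1, M9 stuck-at-0, M10 stuck-at-0}.
Test 2 (a=1, b=0, c=0, d=1): fault-free M1=0, M2=0, M3=1, M4=0, M5=1, M6=1, M7=0, M8=1, M9=1, M10=1 → 1; observed 1. Eliminates M9 stuck-at-0, M10 stuck-at-0.
Only M8 stuck-at-1 is consistent with every test.

M8 stuck-at-1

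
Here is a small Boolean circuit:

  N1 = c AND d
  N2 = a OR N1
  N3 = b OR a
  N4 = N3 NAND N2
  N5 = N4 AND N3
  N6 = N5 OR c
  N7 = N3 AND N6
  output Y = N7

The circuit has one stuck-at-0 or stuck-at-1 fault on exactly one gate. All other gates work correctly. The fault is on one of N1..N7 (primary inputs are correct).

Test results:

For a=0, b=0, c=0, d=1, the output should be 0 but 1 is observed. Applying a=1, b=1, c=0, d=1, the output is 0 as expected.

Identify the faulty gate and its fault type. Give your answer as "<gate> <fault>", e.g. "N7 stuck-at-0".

N3 stuck-at-1

Fault-free values for test 1 (a=0, b=0, c=0, d=1): N1=0, N2=0, N3=0, N4=1, N5=0, N6=0, N7=0, giving Y=0. Observed 1.
Test 1: faults giving observed 1 are {N3 stuck-at-1, N7 stuck-at-1}.
Test 2 (a=1, b=1, c=0, d=1): fault-free N1=0, N2=1, N3=1, N4=0, N5=0, N6=0, N7=0 → 0; observed 0. Eliminates N7 stuck-at-1.
Only N3 stuck-at-1 is consistent with every test.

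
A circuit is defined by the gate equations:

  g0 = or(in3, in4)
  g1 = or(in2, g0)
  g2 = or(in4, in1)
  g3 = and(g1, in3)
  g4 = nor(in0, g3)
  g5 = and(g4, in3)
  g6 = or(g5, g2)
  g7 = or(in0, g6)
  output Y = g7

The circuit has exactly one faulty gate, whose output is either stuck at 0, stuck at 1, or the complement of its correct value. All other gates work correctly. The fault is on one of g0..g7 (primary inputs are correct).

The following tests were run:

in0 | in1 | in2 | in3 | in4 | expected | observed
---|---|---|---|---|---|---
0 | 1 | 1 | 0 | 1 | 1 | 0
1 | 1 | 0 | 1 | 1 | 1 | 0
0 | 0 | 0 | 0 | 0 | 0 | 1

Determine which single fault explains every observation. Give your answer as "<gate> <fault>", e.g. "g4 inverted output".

Fault-free values for test 1 (in0=0, in1=1, in2=1, in3=0, in4=1): g0=1, g1=1, g2=1, g3=0, g4=1, g5=0, g6=1, g7=1, giving Y=1. Observed 0.
Test 1: faults giving observed 0 are {g2 stuck-at-0, g2 inverted output, g6 stuck-at-0, g6 inverted output, g7 stuck-at-0, g7 inverted output}.
Test 2 (in0=1, in1=1, in2=0, in3=1, in4=1): fault-free g0=1, g1=1, g2=1, g3=1, g4=0, g5=0, g6=1, g7=1 → 1; observed 0. Eliminates g2 stuck-at-0, g2 inverted output, g6 stuck-at-0, g6 inverted output.
Test 3 (in0=0, in1=0, in2=0, in3=0, in4=0): fault-free g0=0, g1=0, g2=0, g3=0, g4=1, g5=0, g6=0, g7=0 → 0; observed 1. Eliminates g7 stuck-at-0.
Only g7 inverted output is consistent with every test.

g7 inverted output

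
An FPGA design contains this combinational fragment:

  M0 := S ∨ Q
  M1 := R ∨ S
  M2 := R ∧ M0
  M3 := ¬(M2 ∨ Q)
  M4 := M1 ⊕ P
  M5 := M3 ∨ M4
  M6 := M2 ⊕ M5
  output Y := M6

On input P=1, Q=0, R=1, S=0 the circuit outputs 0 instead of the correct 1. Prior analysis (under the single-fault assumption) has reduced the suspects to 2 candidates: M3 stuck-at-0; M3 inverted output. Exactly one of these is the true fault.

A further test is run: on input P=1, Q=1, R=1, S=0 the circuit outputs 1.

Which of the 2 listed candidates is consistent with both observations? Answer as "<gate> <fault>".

M3 stuck-at-0

Evaluate each candidate on input P=1, Q=1, R=1, S=0:
  M3 stuck-at-0: M0=1, M1=1, M2=1, M3=0 [stuck-at-0], M4=0, M5=0, M6=1 → 1 — matches
  M3 inverted output: M0=1, M1=1, M2=1, M3=1 [inverted output], M4=0, M5=1, M6=0 → 0 — eliminated
Only M3 stuck-at-0 reproduces the observed 1.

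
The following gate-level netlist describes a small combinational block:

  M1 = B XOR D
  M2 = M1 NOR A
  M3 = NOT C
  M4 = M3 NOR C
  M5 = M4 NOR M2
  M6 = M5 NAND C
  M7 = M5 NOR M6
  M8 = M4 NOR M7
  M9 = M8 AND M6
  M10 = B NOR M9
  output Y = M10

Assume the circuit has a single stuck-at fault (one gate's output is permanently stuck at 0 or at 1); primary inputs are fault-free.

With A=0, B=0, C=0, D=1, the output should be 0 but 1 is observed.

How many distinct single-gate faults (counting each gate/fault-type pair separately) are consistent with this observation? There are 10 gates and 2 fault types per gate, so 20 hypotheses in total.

7

Fault-free: M1=1, M2=0, M3=1, M4=0, M5=1, M6=1, M7=0, M8=1, M9=1, M10=0 → 0. Observed 1.
  M1: none of the 2 fault types match ✗
  M2: none of the 2 fault types match ✗
  M3: stuck-at-0 ✓; others ✗
  M4: stuck-at-1 ✓; others ✗
  M5: none of the 2 fault types match ✗
  M6: stuck-at-0 ✓; others ✗
  M7: stuck-at-1 ✓; others ✗
  M8: stuck-at-0 ✓; others ✗
  M9: stuck-at-0 ✓; others ✗
  M10: stuck-at-1 ✓; others ✗
Consistent faults: {M3 stuck-at-0, M4 stuck-at-1, M6 stuck-at-0, M7 stuck-at-1, M8 stuck-at-0, M9 stuck-at-0, M10 stuck-at-1} — 7 in all.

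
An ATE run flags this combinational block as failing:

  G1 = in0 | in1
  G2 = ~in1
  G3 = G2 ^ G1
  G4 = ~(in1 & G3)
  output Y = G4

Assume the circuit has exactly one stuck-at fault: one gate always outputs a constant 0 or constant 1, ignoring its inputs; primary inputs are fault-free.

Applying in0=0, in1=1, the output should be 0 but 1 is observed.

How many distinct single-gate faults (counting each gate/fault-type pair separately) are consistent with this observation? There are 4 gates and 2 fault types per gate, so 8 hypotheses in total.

Fault-free: G1=1, G2=0, G3=1, G4=0 → 0. Observed 1.
  G1 stuck-at-0: output 1 ✓
  G1 stuck-at-1: output 0 ✗
  G2 stuck-at-0: output 0 ✗
  G2 stuck-at-1: output 1 ✓
  G3 stuck-at-0: output 1 ✓
  G3 stuck-at-1: output 0 ✗
  G4 stuck-at-0: output 0 ✗
  G4 stuck-at-1: output 1 ✓
Consistent faults: {G1 stuck-at-0, G2 stuck-at-1, G3 stuck-at-0, G4 stuck-at-1} — 4 in all.

4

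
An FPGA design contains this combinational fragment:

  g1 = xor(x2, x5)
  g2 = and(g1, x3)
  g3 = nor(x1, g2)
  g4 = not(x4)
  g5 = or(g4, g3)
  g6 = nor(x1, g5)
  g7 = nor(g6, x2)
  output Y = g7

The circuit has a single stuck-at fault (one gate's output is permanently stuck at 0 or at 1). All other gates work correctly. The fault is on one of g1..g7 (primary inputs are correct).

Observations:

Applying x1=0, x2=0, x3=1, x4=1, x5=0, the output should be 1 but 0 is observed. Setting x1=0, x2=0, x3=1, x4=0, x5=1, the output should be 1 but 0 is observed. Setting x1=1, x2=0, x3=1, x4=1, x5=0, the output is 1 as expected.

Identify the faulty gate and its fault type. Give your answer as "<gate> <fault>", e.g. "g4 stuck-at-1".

Fault-free values for test 1 (x1=0, x2=0, x3=1, x4=1, x5=0): g1=0, g2=0, g3=1, g4=0, g5=1, g6=0, g7=1, giving Y=1. Observed 0.
Test 1: faults giving observed 0 are {g1 stuck-at-1, g2 stuck-at-1, g3 stuck-at-0, g5 stuck-at-0, g6 stuck-at-1, g7 stuck-at-0}.
Test 2 (x1=0, x2=0, x3=1, x4=0, x5=1): fault-free g1=1, g2=1, g3=0, g4=1, g5=1, g6=0, g7=1 → 1; observed 0. Eliminates g1 stuck-at-1, g2 stuck-at-1, g3 stuck-at-0.
Test 3 (x1=1, x2=0, x3=1, x4=1, x5=0): fault-free g1=0, g2=0, g3=0, g4=0, g5=0, g6=0, g7=1 → 1; observed 1. Eliminates g6 stuck-at-1, g7 stuck-at-0.
Only g5 stuck-at-0 is consistent with every test.

g5 stuck-at-0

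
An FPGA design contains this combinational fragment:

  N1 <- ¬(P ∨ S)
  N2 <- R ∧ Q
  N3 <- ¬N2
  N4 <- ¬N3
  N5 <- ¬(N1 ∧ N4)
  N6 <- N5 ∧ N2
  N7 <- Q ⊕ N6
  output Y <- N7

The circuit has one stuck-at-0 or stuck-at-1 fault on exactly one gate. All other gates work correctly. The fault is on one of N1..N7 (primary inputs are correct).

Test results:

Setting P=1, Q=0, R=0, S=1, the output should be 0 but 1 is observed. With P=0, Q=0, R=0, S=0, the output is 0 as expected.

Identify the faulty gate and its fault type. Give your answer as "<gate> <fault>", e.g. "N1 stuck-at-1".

Fault-free values for test 1 (P=1, Q=0, R=0, S=1): N1=0, N2=0, N3=1, N4=0, N5=1, N6=0, N7=0, giving Y=0. Observed 1.
Test 1: faults giving observed 1 are {N2 stuck-at-1, N6 stuck-at-1, N7 stuck-at-1}.
Test 2 (P=0, Q=0, R=0, S=0): fault-free N1=1, N2=0, N3=1, N4=0, N5=1, N6=0, N7=0 → 0; observed 0. Eliminates N6 stuck-at-1, N7 stuck-at-1.
Only N2 stuck-at-1 is consistent with every test.

N2 stuck-at-1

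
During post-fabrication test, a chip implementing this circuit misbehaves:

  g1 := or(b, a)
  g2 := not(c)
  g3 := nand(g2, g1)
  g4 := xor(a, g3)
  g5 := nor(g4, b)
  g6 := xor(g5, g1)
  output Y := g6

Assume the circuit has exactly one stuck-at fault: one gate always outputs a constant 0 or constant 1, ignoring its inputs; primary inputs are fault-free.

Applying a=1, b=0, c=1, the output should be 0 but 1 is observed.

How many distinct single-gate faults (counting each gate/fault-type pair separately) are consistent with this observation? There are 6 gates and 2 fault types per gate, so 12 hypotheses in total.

6

Fault-free: g1=1, g2=0, g3=1, g4=0, g5=1, g6=0 → 0. Observed 1.
  g1 stuck-at-0: output 1 ✓
  g1 stuck-at-1: output 0 ✗
  g2 stuck-at-0: output 0 ✗
  g2 stuck-at-1: output 1 ✓
  g3 stuck-at-0: output 1 ✓
  g3 stuck-at-1: output 0 ✗
  g4 stuck-at-0: output 0 ✗
  g4 stuck-at-1: output 1 ✓
  g5 stuck-at-0: output 1 ✓
  g5 stuck-at-1: output 0 ✗
  g6 stuck-at-0: output 0 ✗
  g6 stuck-at-1: output 1 ✓
Consistent faults: {g1 stuck-at-0, g2 stuck-at-1, g3 stuck-at-0, g4 stuck-at-1, g5 stuck-at-0, g6 stuck-at-1} — 6 in all.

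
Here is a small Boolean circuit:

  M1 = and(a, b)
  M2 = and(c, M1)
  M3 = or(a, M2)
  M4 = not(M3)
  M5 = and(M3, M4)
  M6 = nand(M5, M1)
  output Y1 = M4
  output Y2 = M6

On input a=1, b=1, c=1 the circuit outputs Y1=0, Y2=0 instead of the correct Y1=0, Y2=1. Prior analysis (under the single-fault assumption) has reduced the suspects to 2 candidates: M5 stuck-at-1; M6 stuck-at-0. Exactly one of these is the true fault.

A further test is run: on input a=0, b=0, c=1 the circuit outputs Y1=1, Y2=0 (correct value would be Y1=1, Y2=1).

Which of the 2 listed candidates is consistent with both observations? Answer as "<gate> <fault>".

M6 stuck-at-0

Evaluate each candidate on input a=0, b=0, c=1:
  M5 stuck-at-1: M1=0, M2=0, M3=0, M4=1, M5=1 [stuck-at-1], M6=1 → Y1=1, Y2=1 — eliminated
  M6 stuck-at-0: M1=0, M2=0, M3=0, M4=1, M5=0, M6=0 [stuck-at-0] → Y1=1, Y2=0 — matches
Only M6 stuck-at-0 reproduces the observed Y1=1, Y2=0.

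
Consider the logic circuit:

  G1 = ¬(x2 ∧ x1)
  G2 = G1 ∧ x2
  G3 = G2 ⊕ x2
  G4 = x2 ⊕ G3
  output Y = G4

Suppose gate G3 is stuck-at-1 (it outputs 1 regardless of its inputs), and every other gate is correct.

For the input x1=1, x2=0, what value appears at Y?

Propagate with G3 forced: G1=1, G2=0, G3=1 [stuck-at-1], G4=1.
So Y = 1. (Without the fault it would be 0.)

1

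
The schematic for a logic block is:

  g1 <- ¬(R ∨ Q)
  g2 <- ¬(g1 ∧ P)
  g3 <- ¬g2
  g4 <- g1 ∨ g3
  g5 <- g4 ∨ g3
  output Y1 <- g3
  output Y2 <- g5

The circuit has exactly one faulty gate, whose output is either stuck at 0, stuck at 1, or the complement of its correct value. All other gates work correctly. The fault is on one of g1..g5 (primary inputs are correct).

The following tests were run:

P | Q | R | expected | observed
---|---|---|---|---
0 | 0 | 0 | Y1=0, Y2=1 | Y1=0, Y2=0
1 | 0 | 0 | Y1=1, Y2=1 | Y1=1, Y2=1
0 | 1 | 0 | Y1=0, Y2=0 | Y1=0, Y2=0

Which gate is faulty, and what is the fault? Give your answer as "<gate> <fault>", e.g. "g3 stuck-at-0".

g4 stuck-at-0

Fault-free values for test 1 (P=0, Q=0, R=0): g1=1, g2=1, g3=0, g4=1, g5=1, giving Y1=0, Y2=1. Observed Y1=0, Y2=0.
Test 1: faults giving observed Y1=0, Y2=0 are {g1 stuck-at-0, g1 inverted output, g4 stuck-at-0, g4 inverted output, g5 stuck-at-0, g5 inverted output}.
Test 2 (P=1, Q=0, R=0): fault-free g1=1, g2=0, g3=1, g4=1, g5=1 → Y1=1, Y2=1; observed Y1=1, Y2=1. Eliminates g1 stuck-at-0, g1 inverted output, g5 stuck-at-0, g5 inverted output.
Test 3 (P=0, Q=1, R=0): fault-free g1=0, g2=1, g3=0, g4=0, g5=0 → Y1=0, Y2=0; observed Y1=0, Y2=0. Eliminates g4 inverted output.
Only g4 stuck-at-0 is consistent with every test.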